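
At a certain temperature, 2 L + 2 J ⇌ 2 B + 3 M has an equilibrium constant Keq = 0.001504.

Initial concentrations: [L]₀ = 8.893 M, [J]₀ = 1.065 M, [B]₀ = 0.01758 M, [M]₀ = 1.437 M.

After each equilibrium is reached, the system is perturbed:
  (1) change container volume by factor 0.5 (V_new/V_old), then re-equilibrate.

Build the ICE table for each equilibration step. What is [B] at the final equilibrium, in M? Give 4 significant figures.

[B]_eq = 0.2333 M

Q₀ = 1.0224e-05 vs Keq = 0.001504 ⇒ Q<K, forward
Step 1:
                  L         J         B         M
  Initial     8.893     1.065   0.01758     1.437
  Change    -0.1335   -0.1335    0.1335    0.2002
  Equil        8.76    0.9315    0.1511     1.637
  solve Keq expr → x = 0.06674; check Q = 0.001504
Then change container volume by factor 0.5 (V_new/V_old).
Step 2:
                  L         J         B         M
  Initial     17.52     1.863    0.3021     3.274
  Change    0.06879   0.06879  -0.06879   -0.1032
  Equil       17.59     1.932    0.2333     3.171
  solve Keq expr → x = -0.03439; check Q = 0.001504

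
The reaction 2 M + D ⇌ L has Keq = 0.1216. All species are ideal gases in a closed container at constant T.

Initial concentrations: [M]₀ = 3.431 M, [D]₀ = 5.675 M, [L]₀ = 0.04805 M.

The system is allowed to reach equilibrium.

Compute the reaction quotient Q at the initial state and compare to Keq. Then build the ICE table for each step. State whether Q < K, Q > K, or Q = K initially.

Q₀ = 7.1926e-04 vs Keq = 0.1216 ⇒ Q<K, forward
Step 1:
                  M         D         L
  Initial     3.431     5.675   0.04805
  Change     -2.052    -1.026     1.026
  Equil       1.379     4.649     1.074
  solve Keq expr → x = 1.026; check Q = 0.1216

Q₀ = 7.1926e-04; Q < K (proceeds forward)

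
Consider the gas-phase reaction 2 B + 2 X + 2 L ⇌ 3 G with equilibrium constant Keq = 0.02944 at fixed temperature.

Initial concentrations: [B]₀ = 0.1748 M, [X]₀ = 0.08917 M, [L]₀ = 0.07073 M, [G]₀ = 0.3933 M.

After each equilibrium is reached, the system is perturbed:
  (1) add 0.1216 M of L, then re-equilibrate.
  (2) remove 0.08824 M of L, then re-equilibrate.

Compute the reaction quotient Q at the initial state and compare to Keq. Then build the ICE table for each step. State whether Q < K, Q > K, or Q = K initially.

Q₀ = 5.0055e+04 vs Keq = 0.02944 ⇒ Q>K, reverse
Step 1:
                   B          X          L          G
  init        0.1748    0.08917    0.07073     0.3933
  Δ           0.2375     0.2375     0.2375    -0.3563
  eq          0.4123     0.3267     0.3082    0.03702
  solve Keq expr → x = -0.1188; check Q = 0.02944
Then add 0.1216 M of L.
Step 2:
                   B          X          L          G
  init        0.4123     0.3267     0.4298    0.03702
  Δ        -0.005284  -0.005284  -0.005284   0.007925
  eq           0.407     0.3214     0.4246    0.04495
  solve Keq expr → x = 0.002642; check Q = 0.02944
Then remove 0.08824 M of L.
Step 3:
                   B          X          L          G
  init         0.407     0.3214     0.3363    0.04495
  Δ         0.003759   0.003759   0.003759  -0.005639
  eq          0.4108     0.3252     0.3401    0.03931
  solve Keq expr → x = -0.00188; check Q = 0.02944

Q₀ = 5.0055e+04; Q > K (proceeds reverse)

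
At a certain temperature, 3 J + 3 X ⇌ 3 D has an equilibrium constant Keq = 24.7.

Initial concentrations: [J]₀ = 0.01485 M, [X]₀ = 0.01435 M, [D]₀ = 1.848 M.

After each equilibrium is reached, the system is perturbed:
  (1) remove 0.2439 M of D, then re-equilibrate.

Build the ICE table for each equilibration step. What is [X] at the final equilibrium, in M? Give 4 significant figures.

[X]_eq = 0.5931 M

Q₀ = 6.5219e+11 vs Keq = 24.7 ⇒ Q>K, reverse
Step 1:
                   J          X          D
  I          0.01485    0.01435      1.848
  C           0.6317     0.6317    -0.6317
  E           0.6465      0.646      1.216
  solve Keq expr → x = -0.2106; check Q = 24.7
Then remove 0.2439 M of D.
Step 2:
                   J          X          D
  I           0.6465      0.646     0.9724
  C         -0.05291   -0.05291    0.05291
  E           0.5936     0.5931      1.025
  solve Keq expr → x = 0.01764; check Q = 24.7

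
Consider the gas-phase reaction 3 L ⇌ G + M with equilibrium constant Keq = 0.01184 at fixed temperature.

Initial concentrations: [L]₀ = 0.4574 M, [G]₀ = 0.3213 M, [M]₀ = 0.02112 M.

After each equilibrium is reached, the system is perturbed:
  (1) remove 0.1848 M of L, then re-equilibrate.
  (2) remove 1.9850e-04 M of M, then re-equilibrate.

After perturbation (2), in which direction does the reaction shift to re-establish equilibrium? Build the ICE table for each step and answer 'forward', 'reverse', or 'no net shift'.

Q₀ = 0.07091 vs Keq = 0.01184 ⇒ Q>K, reverse
Step 1:
                  L         G         M
  I          0.4574    0.3213   0.02112
  C         0.04831   -0.0161   -0.0161
  E          0.5057    0.3052  0.005017
  solve Keq expr → x = -0.0161; check Q = 0.01184
Then remove 0.1848 M of L.
Step 2:
                  L         G         M
  I          0.3209    0.3052  0.005017
  C         0.01076 -0.003585 -0.003585
  E          0.3317    0.3016  0.001432
  solve Keq expr → x = -0.003585; check Q = 0.01184
Then remove 1.9850e-04 M of M.
Step 3:
                  L         G         M
  I          0.3317    0.3016  0.001234
  C       -5.7067e-04 1.9022e-04 1.9022e-04
  E          0.3311    0.3018  0.001424
  solve Keq expr → x = 1.9022e-04; check Q = 0.01184

Direction: forward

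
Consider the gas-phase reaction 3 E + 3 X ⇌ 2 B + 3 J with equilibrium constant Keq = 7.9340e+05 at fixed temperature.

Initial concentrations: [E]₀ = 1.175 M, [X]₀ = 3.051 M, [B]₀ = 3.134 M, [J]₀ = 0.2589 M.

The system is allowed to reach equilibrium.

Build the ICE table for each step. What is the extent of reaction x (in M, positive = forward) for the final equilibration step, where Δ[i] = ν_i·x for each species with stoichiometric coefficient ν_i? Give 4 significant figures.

x = 0.385 M

Q₀ = 0.0037 vs Keq = 7.9340e+05 ⇒ Q<K, forward
Step 1:
                   E          X          B          J
  I            1.175      3.051      3.134     0.2589
  C           -1.155     -1.155       0.77      1.155
  E          0.01997      1.896      3.904      1.414
  solve Keq expr → x = 0.385; check Q = 7.9340e+05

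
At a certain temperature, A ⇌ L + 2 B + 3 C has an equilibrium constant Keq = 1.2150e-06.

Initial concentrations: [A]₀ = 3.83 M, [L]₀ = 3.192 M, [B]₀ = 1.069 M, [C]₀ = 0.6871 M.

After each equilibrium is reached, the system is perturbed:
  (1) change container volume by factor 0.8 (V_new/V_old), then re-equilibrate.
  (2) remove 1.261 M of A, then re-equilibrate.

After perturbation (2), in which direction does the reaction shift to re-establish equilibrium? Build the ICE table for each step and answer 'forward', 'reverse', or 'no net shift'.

Direction: reverse

Q₀ = 0.3089 vs Keq = 1.2150e-06 ⇒ Q>K, reverse
Step 1:
                    A           L           B           C
  init           3.83       3.192       1.069      0.6871
  Δ            0.2236     -0.2236     -0.4472     -0.6708
  eq            4.054       2.968      0.6218     0.01625
  solve Keq expr → x = -0.2236; check Q = 1.2150e-06
Then change container volume by factor 0.8 (V_new/V_old).
Step 2:
                    A           L           B           C
  init          5.067        3.71      0.7772     0.02031
  Δ          0.002085   -0.002085   -0.004169   -0.006254
  eq            5.069       3.708       0.773     0.01406
  solve Keq expr → x = -0.002085; check Q = 1.2150e-06
Then remove 1.261 M of A.
Step 3:
                    A           L           B           C
  init          3.808       3.708       0.773     0.01406
  Δ        4.2276e-04 -4.2276e-04 -8.4553e-04   -0.001268
  eq            3.809       3.708      0.7722     0.01279
  solve Keq expr → x = -4.2276e-04; check Q = 1.2150e-06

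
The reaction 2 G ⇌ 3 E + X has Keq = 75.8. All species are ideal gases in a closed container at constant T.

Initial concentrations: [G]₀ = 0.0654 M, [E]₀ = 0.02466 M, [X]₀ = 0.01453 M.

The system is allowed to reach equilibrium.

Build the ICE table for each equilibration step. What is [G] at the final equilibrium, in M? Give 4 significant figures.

Q₀ = 5.0944e-05 vs Keq = 75.8 ⇒ Q<K, forward
Step 1:
                  G         E         X
  init       0.0654   0.02466   0.01453
  Δ        -0.06435   0.09653   0.03218
  eq       0.001047    0.1212   0.04671
  solve Keq expr → x = 0.03218; check Q = 75.8

[G]_eq = 0.001047 M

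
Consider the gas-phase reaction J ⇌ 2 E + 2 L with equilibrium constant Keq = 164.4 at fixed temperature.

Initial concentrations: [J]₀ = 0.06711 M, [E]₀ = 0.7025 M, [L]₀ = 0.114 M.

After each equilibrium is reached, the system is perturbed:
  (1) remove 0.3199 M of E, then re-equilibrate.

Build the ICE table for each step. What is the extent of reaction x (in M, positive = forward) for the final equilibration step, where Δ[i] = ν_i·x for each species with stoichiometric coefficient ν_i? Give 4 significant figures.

x = 1.6109e-04 M

Q₀ = 0.09557 vs Keq = 164.4 ⇒ Q<K, forward
Step 1:
                   J          E          L
  I          0.06711     0.7025      0.114
  C         -0.06685     0.1337     0.1337
  E       2.6095e-04     0.8362     0.2477
  solve Keq expr → x = 0.06685; check Q = 164.4
Then remove 0.3199 M of E.
Step 2:
                   J          E          L
  I       2.6095e-04     0.5163     0.2477
  C       -1.6109e-04 3.2217e-04 3.2217e-04
  E       9.9865e-05     0.5166      0.248
  solve Keq expr → x = 1.6109e-04; check Q = 164.4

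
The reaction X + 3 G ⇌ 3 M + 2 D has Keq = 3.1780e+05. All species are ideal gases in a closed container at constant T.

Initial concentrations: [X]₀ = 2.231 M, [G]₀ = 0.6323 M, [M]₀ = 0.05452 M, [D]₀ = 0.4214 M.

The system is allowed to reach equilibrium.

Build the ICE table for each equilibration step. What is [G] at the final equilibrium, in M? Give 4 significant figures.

[G]_eq = 0.007003 M

Q₀ = 5.1026e-05 vs Keq = 3.1780e+05 ⇒ Q<K, forward
Step 1:
                   X          G          M          D
  init         2.231     0.6323    0.05452     0.4214
  Δ          -0.2084    -0.6253     0.6253     0.4169
  eq           2.023   0.007003     0.6798     0.8383
  solve Keq expr → x = 0.2084; check Q = 3.1780e+05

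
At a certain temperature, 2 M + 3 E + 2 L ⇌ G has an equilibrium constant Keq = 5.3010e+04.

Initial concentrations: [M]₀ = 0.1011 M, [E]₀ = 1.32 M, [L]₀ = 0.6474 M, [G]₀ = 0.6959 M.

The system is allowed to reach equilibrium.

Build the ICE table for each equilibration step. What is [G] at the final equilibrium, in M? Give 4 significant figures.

[G]_eq = 0.7438 M

Q₀ = 70.63 vs Keq = 5.3010e+04 ⇒ Q<K, forward
Step 1:
                  M         E         L         G
  Initial    0.1011      1.32    0.6474    0.6959
  Change   -0.09578   -0.1437  -0.09578   0.04789
  Equil    0.005322     1.176    0.5516    0.7438
  solve Keq expr → x = 0.04789; check Q = 5.3010e+04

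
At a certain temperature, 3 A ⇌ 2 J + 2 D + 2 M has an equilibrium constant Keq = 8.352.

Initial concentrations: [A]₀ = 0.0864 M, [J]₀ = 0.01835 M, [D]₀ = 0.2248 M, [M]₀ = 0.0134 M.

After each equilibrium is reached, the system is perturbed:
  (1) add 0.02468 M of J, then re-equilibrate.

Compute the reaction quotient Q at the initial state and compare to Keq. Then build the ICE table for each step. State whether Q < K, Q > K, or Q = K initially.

Q₀ = 4.7373e-06 vs Keq = 8.352 ⇒ Q<K, forward
Step 1:
                    A           J           D           M
  init         0.0864     0.01835      0.2248      0.0134
  Δ           -0.0804      0.0536      0.0536      0.0536
  eq         0.005997     0.07195      0.2784       0.067
  solve Keq expr → x = 0.0268; check Q = 8.352
Then add 0.02468 M of J.
Step 2:
                    A           J           D           M
  init       0.005997     0.09663      0.2784       0.067
  Δ          0.001192 -7.9445e-04 -7.9445e-04 -7.9445e-04
  eq         0.007189     0.09584      0.2776     0.06621
  solve Keq expr → x = -3.9723e-04; check Q = 8.352

Q₀ = 4.7373e-06; Q < K (proceeds forward)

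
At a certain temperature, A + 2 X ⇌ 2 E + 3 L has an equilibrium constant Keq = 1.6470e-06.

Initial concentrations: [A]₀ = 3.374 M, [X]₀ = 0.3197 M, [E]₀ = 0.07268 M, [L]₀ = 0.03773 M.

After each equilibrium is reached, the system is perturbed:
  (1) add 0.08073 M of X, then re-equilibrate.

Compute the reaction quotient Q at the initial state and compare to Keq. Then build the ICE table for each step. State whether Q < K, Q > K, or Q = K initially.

Q₀ = 8.2273e-07 vs Keq = 1.6470e-06 ⇒ Q<K, forward
Step 1:
                  A         X         E         L
  init        3.374    0.3197   0.07268   0.03773
  Δ       -0.002443 -0.004885  0.004885  0.007328
  eq          3.372    0.3148   0.07757   0.04506
  solve Keq expr → x = 0.002443; check Q = 1.6470e-06
Then add 0.08073 M of X.
Step 2:
                  A         X         E         L
  init        3.372    0.3955   0.07757   0.04506
  Δ       -0.001831 -0.003662  0.003662  0.005494
  eq           3.37    0.3919   0.08123   0.05055
  solve Keq expr → x = 0.001831; check Q = 1.6470e-06

Q₀ = 8.2273e-07; Q < K (proceeds forward)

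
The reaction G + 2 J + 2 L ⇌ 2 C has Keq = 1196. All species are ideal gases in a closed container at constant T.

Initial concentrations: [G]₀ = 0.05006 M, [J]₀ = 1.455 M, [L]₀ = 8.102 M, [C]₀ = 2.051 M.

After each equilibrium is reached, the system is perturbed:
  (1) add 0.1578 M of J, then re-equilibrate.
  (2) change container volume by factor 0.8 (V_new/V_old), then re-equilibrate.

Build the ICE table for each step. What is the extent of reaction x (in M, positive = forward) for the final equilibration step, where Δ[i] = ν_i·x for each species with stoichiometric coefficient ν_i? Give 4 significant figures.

x = 1.6105e-05 M

Q₀ = 0.6047 vs Keq = 1196 ⇒ Q<K, forward
Step 1:
                   G          J          L          C
  init       0.05006      1.455      8.102      2.051
  Δ         -0.05003    -0.1001    -0.1001     0.1001
  eq      3.2911e-05      1.355      8.002      2.151
  solve Keq expr → x = 0.05003; check Q = 1196
Then add 0.1578 M of J.
Step 2:
                   G          J          L          C
  init    3.2911e-05      1.513      8.002      2.151
  Δ       -6.5071e-06 -1.3014e-05 -1.3014e-05 1.3014e-05
  eq      2.6404e-05      1.513      8.002      2.151
  solve Keq expr → x = 6.5071e-06; check Q = 1196
Then change container volume by factor 0.8 (V_new/V_old).
Step 3:
                   G          J          L          C
  init    3.3004e-05      1.891         10      2.689
  Δ       -1.6105e-05 -3.2210e-05 -3.2210e-05 3.2210e-05
  eq      1.6899e-05      1.891         10      2.689
  solve Keq expr → x = 1.6105e-05; check Q = 1196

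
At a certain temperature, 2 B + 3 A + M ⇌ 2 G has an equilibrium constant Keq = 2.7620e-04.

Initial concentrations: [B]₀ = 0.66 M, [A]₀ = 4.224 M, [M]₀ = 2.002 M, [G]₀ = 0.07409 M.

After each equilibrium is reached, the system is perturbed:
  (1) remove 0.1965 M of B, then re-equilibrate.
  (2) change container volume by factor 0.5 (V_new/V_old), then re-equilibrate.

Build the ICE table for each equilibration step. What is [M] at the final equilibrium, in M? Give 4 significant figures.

[M]_eq = 3.85 M

Q₀ = 8.3521e-05 vs Keq = 2.7620e-04 ⇒ Q<K, forward
Step 1:
                   B          A          M          G
  I             0.66      4.224      2.002    0.07409
  C         -0.04716   -0.07075   -0.02358    0.04716
  E           0.6128      4.153      1.978     0.1213
  solve Keq expr → x = 0.02358; check Q = 2.7620e-04
Then remove 0.1965 M of B.
Step 2:
                   B          A          M          G
  I           0.4163      4.153      1.978     0.1213
  C          0.03092    0.04638    0.01546   -0.03092
  E           0.4473        4.2      1.994    0.09033
  solve Keq expr → x = -0.01546; check Q = 2.7620e-04
Then change container volume by factor 0.5 (V_new/V_old).
Step 3:
                   B          A          M          G
  I           0.8945      8.399      3.988     0.1807
  C          -0.2752    -0.4128    -0.1376     0.2752
  E           0.6193      7.987       3.85     0.4558
  solve Keq expr → x = 0.1376; check Q = 2.7620e-04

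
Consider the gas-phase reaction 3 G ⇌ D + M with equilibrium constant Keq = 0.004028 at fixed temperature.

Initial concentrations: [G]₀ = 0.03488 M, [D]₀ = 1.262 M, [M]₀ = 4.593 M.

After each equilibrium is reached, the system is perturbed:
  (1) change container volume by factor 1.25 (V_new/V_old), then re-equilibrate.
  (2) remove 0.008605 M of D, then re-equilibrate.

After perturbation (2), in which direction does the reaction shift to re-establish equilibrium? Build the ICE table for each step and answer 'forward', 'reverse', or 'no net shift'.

Direction: forward

Q₀ = 1.3659e+05 vs Keq = 0.004028 ⇒ Q>K, reverse
Step 1:
                  G         D         M
  Initial   0.03488     1.262     4.593
  Change      3.613    -1.204    -1.204
  Equil       3.648    0.0577     3.389
  solve Keq expr → x = -1.204; check Q = 0.004028
Then change container volume by factor 1.25 (V_new/V_old).
Step 2:
                  G         D         M
  Initial     2.918   0.04616     2.711
  Change    0.02453 -0.008178 -0.008178
  Equil       2.943   0.03798     2.703
  solve Keq expr → x = -0.008178; check Q = 0.004028
Then remove 0.008605 M of D.
Step 3:
                  G         D         M
  Initial     2.943   0.02937     2.703
  Change   -0.02287  0.007622  0.007622
  Equil        2.92     0.037      2.71
  solve Keq expr → x = 0.007622; check Q = 0.004028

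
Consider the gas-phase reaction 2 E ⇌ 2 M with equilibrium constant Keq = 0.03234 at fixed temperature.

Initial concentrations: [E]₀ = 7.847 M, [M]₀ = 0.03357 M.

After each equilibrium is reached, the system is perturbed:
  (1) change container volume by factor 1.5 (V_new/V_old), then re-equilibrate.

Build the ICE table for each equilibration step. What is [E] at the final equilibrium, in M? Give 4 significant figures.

[E]_eq = 4.453 M

Q₀ = 1.8302e-05 vs Keq = 0.03234 ⇒ Q<K, forward
Step 1:
                  E         M
  Initial     7.847   0.03357
  Change     -1.168     1.168
  Equil       6.679     1.201
  solve Keq expr → x = 0.5838; check Q = 0.03234
Then change container volume by factor 1.5 (V_new/V_old).
Step 2:
                  E         M
  Initial     4.453    0.8008
  Change          0         0
  Equil       4.453    0.8008
  solve Keq expr → x = 0; check Q = 0.03234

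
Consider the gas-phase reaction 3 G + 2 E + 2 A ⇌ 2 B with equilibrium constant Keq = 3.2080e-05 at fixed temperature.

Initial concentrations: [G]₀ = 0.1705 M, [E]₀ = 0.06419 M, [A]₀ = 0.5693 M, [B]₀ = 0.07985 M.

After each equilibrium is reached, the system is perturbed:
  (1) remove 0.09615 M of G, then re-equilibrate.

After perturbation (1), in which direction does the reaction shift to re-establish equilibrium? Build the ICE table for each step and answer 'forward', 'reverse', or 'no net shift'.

Direction: reverse

Q₀ = 963.3 vs Keq = 3.2080e-05 ⇒ Q>K, reverse
Step 1:
                    G           E           A           B
  I            0.1705     0.06419      0.5693     0.07985
  C            0.1197     0.07977     0.07977    -0.07977
  E            0.2902       0.144      0.6491  8.2714e-05
  solve Keq expr → x = -0.03988; check Q = 3.2080e-05
Then remove 0.09615 M of G.
Step 2:
                    G           E           A           B
  I             0.194       0.144      0.6491  8.2714e-05
  C        5.6187e-05  3.7458e-05  3.7458e-05 -3.7458e-05
  E            0.1941       0.144      0.6491  4.5256e-05
  solve Keq expr → x = -1.8729e-05; check Q = 3.2080e-05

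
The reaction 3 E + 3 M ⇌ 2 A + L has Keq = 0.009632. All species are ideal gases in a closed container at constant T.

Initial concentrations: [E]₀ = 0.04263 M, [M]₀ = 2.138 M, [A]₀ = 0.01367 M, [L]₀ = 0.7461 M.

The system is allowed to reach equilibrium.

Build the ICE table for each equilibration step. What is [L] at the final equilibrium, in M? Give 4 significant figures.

Q₀ = 0.1841 vs Keq = 0.009632 ⇒ Q>K, reverse
Step 1:
                  E         M         A         L
  I         0.04263     2.138   0.01367    0.7461
  C         0.01336   0.01336 -0.008906 -0.004453
  E         0.05599     2.151  0.004764    0.7416
  solve Keq expr → x = -0.004453; check Q = 0.009632

[L]_eq = 0.7416 M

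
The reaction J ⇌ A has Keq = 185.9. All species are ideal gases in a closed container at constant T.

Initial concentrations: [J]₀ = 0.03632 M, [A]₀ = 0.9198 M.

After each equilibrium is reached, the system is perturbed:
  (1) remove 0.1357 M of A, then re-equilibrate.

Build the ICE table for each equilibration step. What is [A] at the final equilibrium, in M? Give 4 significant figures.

[A]_eq = 0.816 M

Q₀ = 25.32 vs Keq = 185.9 ⇒ Q<K, forward
Step 1:
                    J           A
  Initial     0.03632      0.9198
  Change      -0.0312      0.0312
  Equil      0.005116       0.951
  solve Keq expr → x = 0.0312; check Q = 185.9
Then remove 0.1357 M of A.
Step 2:
                    J           A
  Initial    0.005116      0.8153
  Change  -7.2606e-04  7.2606e-04
  Equil       0.00439       0.816
  solve Keq expr → x = 7.2606e-04; check Q = 185.9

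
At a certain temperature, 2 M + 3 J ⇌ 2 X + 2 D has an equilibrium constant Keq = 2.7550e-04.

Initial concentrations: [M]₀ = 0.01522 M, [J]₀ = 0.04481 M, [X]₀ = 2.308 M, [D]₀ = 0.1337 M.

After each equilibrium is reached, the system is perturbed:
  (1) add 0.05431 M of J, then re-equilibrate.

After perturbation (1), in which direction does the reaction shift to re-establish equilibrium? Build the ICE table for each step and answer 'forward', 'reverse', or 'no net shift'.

Direction: forward

Q₀ = 4.5686e+06 vs Keq = 2.7550e-04 ⇒ Q>K, reverse
Step 1:
                  M         J         X         D
  Initial   0.01522   0.04481     2.308    0.1337
  Change     0.1336    0.2003   -0.1336   -0.1336
  Equil      0.1488    0.2452     2.174 1.3785e-04
  solve Keq expr → x = -0.06678; check Q = 2.7550e-04
Then add 0.05431 M of J.
Step 2:
                  M         J         X         D
  Initial    0.1488    0.2995     2.174 1.3785e-04
  Change  -4.8128e-05 -7.2192e-05 4.8128e-05 4.8128e-05
  Equil      0.1487    0.2994     2.174 1.8598e-04
  solve Keq expr → x = 2.4064e-05; check Q = 2.7550e-04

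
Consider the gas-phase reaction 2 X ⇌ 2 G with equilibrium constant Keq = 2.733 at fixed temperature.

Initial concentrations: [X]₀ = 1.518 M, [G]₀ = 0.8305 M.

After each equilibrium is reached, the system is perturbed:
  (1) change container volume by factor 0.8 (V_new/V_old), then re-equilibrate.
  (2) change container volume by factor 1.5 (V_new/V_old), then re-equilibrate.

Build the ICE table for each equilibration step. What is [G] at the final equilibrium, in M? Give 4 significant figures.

Q₀ = 0.2993 vs Keq = 2.733 ⇒ Q<K, forward
Step 1:
                    X           G
  I             1.518      0.8305
  C           -0.6328      0.6328
  E            0.8852       1.463
  solve Keq expr → x = 0.3164; check Q = 2.733
Then change container volume by factor 0.8 (V_new/V_old).
Step 2:
                    X           G
  I             1.106       1.829
  C                 0           0
  E             1.106       1.829
  solve Keq expr → x = 0; check Q = 2.733
Then change container volume by factor 1.5 (V_new/V_old).
Step 3:
                    X           G
  I            0.7376       1.219
  C                 0           0
  E            0.7376       1.219
  solve Keq expr → x = 0; check Q = 2.733

[G]_eq = 1.219 M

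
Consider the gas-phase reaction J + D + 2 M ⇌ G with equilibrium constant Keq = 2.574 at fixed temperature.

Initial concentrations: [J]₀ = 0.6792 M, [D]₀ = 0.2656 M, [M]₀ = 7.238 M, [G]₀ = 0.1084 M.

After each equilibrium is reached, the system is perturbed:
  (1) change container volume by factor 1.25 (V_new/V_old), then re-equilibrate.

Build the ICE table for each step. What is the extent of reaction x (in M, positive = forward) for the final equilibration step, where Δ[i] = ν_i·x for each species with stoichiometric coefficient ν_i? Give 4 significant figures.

x = -0.005275 M

Q₀ = 0.01147 vs Keq = 2.574 ⇒ Q<K, forward
Step 1:
                  J         D         M         G
  Initial    0.6792    0.2656     7.238    0.1084
  Change    -0.2581   -0.2581   -0.5162    0.2581
  Equil      0.4211  0.007484     6.722    0.3665
  solve Keq expr → x = 0.2581; check Q = 2.574
Then change container volume by factor 1.25 (V_new/V_old).
Step 2:
                  J         D         M         G
  Initial    0.3369  0.005987     5.377    0.2932
  Change   0.005275  0.005275   0.01055 -0.005275
  Equil      0.3421   0.01126     5.388    0.2879
  solve Keq expr → x = -0.005275; check Q = 2.574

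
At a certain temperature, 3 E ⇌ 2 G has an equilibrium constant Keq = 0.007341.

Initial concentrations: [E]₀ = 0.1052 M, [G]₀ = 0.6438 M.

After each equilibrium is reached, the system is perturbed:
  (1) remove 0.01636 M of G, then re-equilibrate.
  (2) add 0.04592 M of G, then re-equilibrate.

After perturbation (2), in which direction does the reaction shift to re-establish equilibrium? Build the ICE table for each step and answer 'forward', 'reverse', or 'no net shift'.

Direction: reverse

Q₀ = 356 vs Keq = 0.007341 ⇒ Q>K, reverse
Step 1:
                  E         G
  init       0.1052    0.6438
  Δ          0.8464   -0.5643
  eq         0.9516   0.07953
  solve Keq expr → x = -0.2821; check Q = 0.007341
Then remove 0.01636 M of G.
Step 2:
                  E         G
  init       0.9516   0.06317
  Δ        -0.02067   0.01378
  eq         0.9309   0.07696
  solve Keq expr → x = 0.006891; check Q = 0.007341
Then add 0.04592 M of G.
Step 3:
                  E         G
  init       0.9309    0.1229
  Δ         0.05794  -0.03863
  eq         0.9889   0.08425
  solve Keq expr → x = -0.01931; check Q = 0.007341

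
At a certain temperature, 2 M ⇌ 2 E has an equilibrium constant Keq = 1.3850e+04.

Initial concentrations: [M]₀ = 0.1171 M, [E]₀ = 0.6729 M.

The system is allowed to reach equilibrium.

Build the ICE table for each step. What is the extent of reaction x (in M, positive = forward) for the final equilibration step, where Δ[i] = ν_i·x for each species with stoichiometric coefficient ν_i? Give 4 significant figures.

x = 0.05522 M

Q₀ = 33.02 vs Keq = 1.3850e+04 ⇒ Q<K, forward
Step 1:
                   M          E
  init        0.1171     0.6729
  Δ          -0.1104     0.1104
  eq        0.006656     0.7833
  solve Keq expr → x = 0.05522; check Q = 1.3850e+04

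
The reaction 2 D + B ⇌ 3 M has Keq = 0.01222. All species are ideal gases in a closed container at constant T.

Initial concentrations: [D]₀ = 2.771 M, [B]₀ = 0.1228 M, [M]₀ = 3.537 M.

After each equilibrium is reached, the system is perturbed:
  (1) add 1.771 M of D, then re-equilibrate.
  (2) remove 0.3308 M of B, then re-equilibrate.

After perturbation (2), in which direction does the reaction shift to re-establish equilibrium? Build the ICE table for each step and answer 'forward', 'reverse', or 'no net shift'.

Direction: reverse

Q₀ = 46.93 vs Keq = 0.01222 ⇒ Q>K, reverse
Step 1:
                  D         B         M
  I           2.771    0.1228     3.537
  C           1.917    0.9583    -2.875
  E           4.688     1.081    0.6621
  solve Keq expr → x = -0.9583; check Q = 0.01222
Then add 1.771 M of D.
Step 2:
                  D         B         M
  I           6.459     1.081    0.6621
  C        -0.09214  -0.04607    0.1382
  E           6.366     1.035    0.8003
  solve Keq expr → x = 0.04607; check Q = 0.01222
Then remove 0.3308 M of B.
Step 3:
                  D         B         M
  I           6.366    0.7042    0.8003
  C         0.05544   0.02772  -0.08316
  E           6.422    0.7319    0.7172
  solve Keq expr → x = -0.02772; check Q = 0.01222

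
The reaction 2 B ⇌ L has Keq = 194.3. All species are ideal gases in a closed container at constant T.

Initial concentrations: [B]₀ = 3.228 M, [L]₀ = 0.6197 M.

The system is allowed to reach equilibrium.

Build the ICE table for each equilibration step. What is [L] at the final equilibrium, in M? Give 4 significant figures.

Q₀ = 0.05947 vs Keq = 194.3 ⇒ Q<K, forward
Step 1:
                    B           L
  init          3.228      0.6197
  Δ            -3.122       1.561
  eq           0.1059       2.181
  solve Keq expr → x = 1.561; check Q = 194.3

[L]_eq = 2.181 M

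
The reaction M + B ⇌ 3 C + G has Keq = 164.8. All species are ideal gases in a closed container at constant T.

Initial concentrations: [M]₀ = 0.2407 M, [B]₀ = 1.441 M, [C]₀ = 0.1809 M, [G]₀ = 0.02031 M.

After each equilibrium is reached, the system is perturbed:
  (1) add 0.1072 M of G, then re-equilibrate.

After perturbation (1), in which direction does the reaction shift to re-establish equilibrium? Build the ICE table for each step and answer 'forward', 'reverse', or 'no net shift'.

Direction: reverse

Q₀ = 3.4665e-04 vs Keq = 164.8 ⇒ Q<K, forward
Step 1:
                    M           B           C           G
  Initial      0.2407       1.441      0.1809     0.02031
  Change      -0.2397     -0.2397      0.7192      0.2397
  Equil    9.5802e-04       1.201      0.9001      0.2601
  solve Keq expr → x = 0.2397; check Q = 164.8
Then add 0.1072 M of G.
Step 2:
                    M           B           C           G
  Initial  9.5802e-04       1.201      0.9001      0.3673
  Change   3.8782e-04  3.8782e-04   -0.001163 -3.8782e-04
  Equil      0.001346       1.202       0.899      0.3669
  solve Keq expr → x = -3.8782e-04; check Q = 164.8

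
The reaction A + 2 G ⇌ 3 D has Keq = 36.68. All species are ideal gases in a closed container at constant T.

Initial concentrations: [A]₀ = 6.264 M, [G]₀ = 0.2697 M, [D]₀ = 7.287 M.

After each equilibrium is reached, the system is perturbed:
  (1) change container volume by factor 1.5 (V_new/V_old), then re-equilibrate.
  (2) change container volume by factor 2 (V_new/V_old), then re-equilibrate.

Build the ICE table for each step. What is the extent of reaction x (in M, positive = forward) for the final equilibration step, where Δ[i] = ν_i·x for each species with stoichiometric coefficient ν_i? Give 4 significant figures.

x = 0 M

Q₀ = 849.2 vs Keq = 36.68 ⇒ Q>K, reverse
Step 1:
                  A         G         D
  I           6.264    0.2697     7.287
  C          0.3609    0.7217    -1.083
  E           6.625    0.9914     6.204
  solve Keq expr → x = -0.3609; check Q = 36.68
Then change container volume by factor 1.5 (V_new/V_old).
Step 2:
                  A         G         D
  I           4.417    0.6609     4.136
  C               0         0         0
  E           4.417    0.6609     4.136
  solve Keq expr → x = 0; check Q = 36.68
Then change container volume by factor 2 (V_new/V_old).
Step 3:
                  A         G         D
  I           2.208    0.3305     2.068
  C               0         0         0
  E           2.208    0.3305     2.068
  solve Keq expr → x = 0; check Q = 36.68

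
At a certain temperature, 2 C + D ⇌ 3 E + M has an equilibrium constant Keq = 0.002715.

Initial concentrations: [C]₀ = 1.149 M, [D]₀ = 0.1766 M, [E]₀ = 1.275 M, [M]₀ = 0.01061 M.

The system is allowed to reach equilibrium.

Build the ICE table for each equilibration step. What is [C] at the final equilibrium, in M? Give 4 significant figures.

Q₀ = 0.09432 vs Keq = 0.002715 ⇒ Q>K, reverse
Step 1:
                   C          D          E          M
  I            1.149     0.1766      1.275    0.01061
  C           0.0205    0.01025   -0.03075   -0.01025
  E            1.169     0.1868      1.244 3.6020e-04
  solve Keq expr → x = -0.01025; check Q = 0.002715

[C]_eq = 1.169 M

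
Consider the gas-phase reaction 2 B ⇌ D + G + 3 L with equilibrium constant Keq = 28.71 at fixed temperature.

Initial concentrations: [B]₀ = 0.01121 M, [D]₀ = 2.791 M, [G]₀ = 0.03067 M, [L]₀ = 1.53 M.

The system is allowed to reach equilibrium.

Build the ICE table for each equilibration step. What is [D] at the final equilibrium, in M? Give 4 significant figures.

Q₀ = 2440 vs Keq = 28.71 ⇒ Q>K, reverse
Step 1:
                  B         D         G         L
  Initial   0.01121     2.791   0.03067      1.53
  Change    0.04243  -0.02121  -0.02121  -0.06364
  Equil     0.05364      2.77  0.009457     1.466
  solve Keq expr → x = -0.02121; check Q = 28.71

[D]_eq = 2.77 M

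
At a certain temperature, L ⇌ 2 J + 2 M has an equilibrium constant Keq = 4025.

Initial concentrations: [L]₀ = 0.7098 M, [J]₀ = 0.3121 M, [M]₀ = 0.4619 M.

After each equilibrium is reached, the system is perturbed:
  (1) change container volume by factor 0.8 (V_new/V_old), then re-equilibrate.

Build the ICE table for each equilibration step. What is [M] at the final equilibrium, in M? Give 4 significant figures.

[M]_eq = 2.339 M

Q₀ = 0.02928 vs Keq = 4025 ⇒ Q<K, forward
Step 1:
                  L         J         M
  I          0.7098    0.3121    0.4619
  C         -0.7072     1.414     1.414
  E        0.002607     1.726     1.876
  solve Keq expr → x = 0.7072; check Q = 4025
Then change container volume by factor 0.8 (V_new/V_old).
Step 2:
                  L         J         M
  I        0.003259     2.158     2.345
  C        0.003038 -0.006075 -0.006075
  E        0.006296     2.152     2.339
  solve Keq expr → x = -0.003038; check Q = 4025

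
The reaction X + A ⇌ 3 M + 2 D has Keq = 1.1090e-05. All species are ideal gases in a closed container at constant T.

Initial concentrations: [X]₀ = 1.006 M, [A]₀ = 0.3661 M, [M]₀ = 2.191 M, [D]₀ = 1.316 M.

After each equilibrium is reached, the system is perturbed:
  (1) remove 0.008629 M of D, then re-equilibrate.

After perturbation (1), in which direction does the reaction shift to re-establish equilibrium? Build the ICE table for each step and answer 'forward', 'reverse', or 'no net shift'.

Direction: forward

Q₀ = 49.46 vs Keq = 1.1090e-05 ⇒ Q>K, reverse
Step 1:
                    X           A           M           D
  Initial       1.006      0.3661       2.191       1.316
  Change       0.6422      0.6422      -1.927      -1.284
  Equil         1.648       1.008      0.2644     0.03158
  solve Keq expr → x = -0.6422; check Q = 1.1090e-05
Then remove 0.008629 M of D.
Step 2:
                    X           A           M           D
  Initial       1.648       1.008      0.2644     0.02295
  Change    -0.003402   -0.003402     0.01021    0.006804
  Equil         1.645       1.005      0.2746     0.02976
  solve Keq expr → x = 0.003402; check Q = 1.1090e-05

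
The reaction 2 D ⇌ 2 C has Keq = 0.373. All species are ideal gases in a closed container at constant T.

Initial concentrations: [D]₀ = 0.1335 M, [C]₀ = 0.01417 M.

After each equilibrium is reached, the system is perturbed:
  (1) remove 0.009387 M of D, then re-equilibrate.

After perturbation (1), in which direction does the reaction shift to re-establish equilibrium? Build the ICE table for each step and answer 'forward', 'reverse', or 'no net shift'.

Q₀ = 0.01127 vs Keq = 0.373 ⇒ Q<K, forward
Step 1:
                   D          C
  init        0.1335    0.01417
  Δ         -0.04182    0.04182
  eq         0.09168    0.05599
  solve Keq expr → x = 0.02091; check Q = 0.373
Then remove 0.009387 M of D.
Step 2:
                   D          C
  init       0.08229    0.05599
  Δ         0.003559  -0.003559
  eq         0.08585    0.05243
  solve Keq expr → x = -0.00178; check Q = 0.373

Direction: reverse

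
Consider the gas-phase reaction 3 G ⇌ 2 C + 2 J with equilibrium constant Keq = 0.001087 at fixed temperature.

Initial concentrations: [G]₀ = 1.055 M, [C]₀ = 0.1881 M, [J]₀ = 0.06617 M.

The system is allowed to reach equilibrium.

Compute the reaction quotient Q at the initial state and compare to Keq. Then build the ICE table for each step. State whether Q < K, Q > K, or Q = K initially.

Q₀ = 1.3193e-04 vs Keq = 0.001087 ⇒ Q<K, forward
Step 1:
                   G          C          J
  I            1.055     0.1881    0.06617
  C         -0.08984    0.05989    0.05989
  E           0.9652      0.248     0.1261
  solve Keq expr → x = 0.02995; check Q = 0.001087

Q₀ = 1.3193e-04; Q < K (proceeds forward)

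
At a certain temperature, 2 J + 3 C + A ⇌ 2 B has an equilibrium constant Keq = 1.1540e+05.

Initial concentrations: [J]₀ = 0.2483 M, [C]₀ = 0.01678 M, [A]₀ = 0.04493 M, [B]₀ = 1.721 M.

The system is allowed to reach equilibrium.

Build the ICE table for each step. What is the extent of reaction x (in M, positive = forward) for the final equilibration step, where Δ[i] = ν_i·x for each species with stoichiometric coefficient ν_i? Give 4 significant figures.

Q₀ = 2.2631e+08 vs Keq = 1.1540e+05 ⇒ Q>K, reverse
Step 1:
                  J         C         A         B
  Initial    0.2483   0.01678   0.04493     1.721
  Change    0.07992    0.1199   0.03996  -0.07992
  Equil      0.3282    0.1367   0.08489     1.641
  solve Keq expr → x = -0.03996; check Q = 1.1540e+05

x = -0.03996 M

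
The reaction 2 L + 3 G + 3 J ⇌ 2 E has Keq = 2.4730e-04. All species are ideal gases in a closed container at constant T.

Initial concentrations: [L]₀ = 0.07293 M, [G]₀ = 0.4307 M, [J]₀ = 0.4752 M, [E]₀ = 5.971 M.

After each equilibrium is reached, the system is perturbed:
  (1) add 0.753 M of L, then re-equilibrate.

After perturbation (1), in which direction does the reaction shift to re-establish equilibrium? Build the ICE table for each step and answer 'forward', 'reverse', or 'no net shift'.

Direction: forward

Q₀ = 7.8186e+05 vs Keq = 2.4730e-04 ⇒ Q>K, reverse
Step 1:
                    L           G           J           E
  init        0.07293      0.4307      0.4752       5.971
  Δ             2.584       3.875       3.875      -2.584
  eq            2.657       4.306       4.351       3.387
  solve Keq expr → x = -1.292; check Q = 2.4730e-04
Then add 0.753 M of L.
Step 2:
                    L           G           J           E
  init           3.41       4.306       4.351       3.387
  Δ           -0.1506      -0.226      -0.226      0.1506
  eq            3.259        4.08       4.125       3.538
  solve Keq expr → x = 0.07532; check Q = 2.4730e-04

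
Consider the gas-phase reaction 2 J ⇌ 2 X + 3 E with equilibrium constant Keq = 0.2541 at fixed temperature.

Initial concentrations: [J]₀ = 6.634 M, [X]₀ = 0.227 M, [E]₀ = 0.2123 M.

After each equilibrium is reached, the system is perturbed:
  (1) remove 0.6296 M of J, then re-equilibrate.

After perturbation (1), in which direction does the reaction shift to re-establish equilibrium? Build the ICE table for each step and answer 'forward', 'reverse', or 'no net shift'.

Direction: reverse

Q₀ = 1.1203e-05 vs Keq = 0.2541 ⇒ Q<K, forward
Step 1:
                   J          X          E
  init         6.634      0.227     0.2123
  Δ           -1.014      1.014      1.521
  eq            5.62      1.241      1.734
  solve Keq expr → x = 0.5071; check Q = 0.2541
Then remove 0.6296 M of J.
Step 2:
                   J          X          E
  init          4.99      1.241      1.734
  Δ          0.05058   -0.05058   -0.07587
  eq           5.041      1.191      1.658
  solve Keq expr → x = -0.02529; check Q = 0.2541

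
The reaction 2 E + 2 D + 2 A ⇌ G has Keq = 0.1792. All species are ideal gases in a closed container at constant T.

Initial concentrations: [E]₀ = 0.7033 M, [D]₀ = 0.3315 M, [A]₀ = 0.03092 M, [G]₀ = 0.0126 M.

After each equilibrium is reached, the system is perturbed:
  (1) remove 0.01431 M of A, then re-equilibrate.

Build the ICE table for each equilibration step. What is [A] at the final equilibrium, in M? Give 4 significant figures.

Q₀ = 242.5 vs Keq = 0.1792 ⇒ Q>K, reverse
Step 1:
                    E           D           A           G
  init         0.7033      0.3315     0.03092      0.0126
  Δ           0.02512     0.02512     0.02512    -0.01256
  eq           0.7284      0.3566     0.05604  3.7983e-05
  solve Keq expr → x = -0.01256; check Q = 0.1792
Then remove 0.01431 M of A.
Step 2:
                    E           D           A           G
  init         0.7284      0.3566     0.04173  3.7983e-05
  Δ        3.3761e-05  3.3761e-05  3.3761e-05 -1.6880e-05
  eq           0.7285      0.3567     0.04177  2.1102e-05
  solve Keq expr → x = -1.6880e-05; check Q = 0.1792

[A]_eq = 0.04177 M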